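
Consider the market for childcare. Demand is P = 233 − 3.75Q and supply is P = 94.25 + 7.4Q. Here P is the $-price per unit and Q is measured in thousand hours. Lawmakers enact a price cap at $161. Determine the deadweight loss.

Competitive equilibrium: 233 − 3.75Q = 94.25 + 7.4Q → Q* = 12.4439, P* = 186.3352.
At the ceiling P = 161, quantity supplied = (161 − 94.25)/7.4 = 9.0203.
Willingness to pay at Q' = 9.0203: 233 − 3.75·9.0203 = 199.1739.
ΔQ = 12.4439 − 9.0203 = 3.4236; wedge = 199.1739 − 161 = 38.1739.
The triangle = ½ × 3.4236 × 38.1739 = $65.35 thousand.

$65.35 thousand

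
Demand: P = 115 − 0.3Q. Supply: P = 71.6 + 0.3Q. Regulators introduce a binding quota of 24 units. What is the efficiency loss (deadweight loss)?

700.83

Competitive equilibrium: 115 − 0.3Q = 71.6 + 0.3Q → Q* = 72.3333, P* = 93.3.
At Q = 24: demand price = 115 − 0.3·24 = 107.8; supply price = 71.6 + 0.3·24 = 78.8.
ΔQ = 72.3333 − 24 = 48.3333; wedge = 107.8 − 78.8 = 29.
Deadweight loss = ½ × 48.3333 × 29 = 700.83.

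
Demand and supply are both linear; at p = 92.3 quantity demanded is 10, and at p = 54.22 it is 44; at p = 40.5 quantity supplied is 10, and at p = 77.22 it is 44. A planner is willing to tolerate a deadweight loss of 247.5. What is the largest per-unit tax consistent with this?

33

Demand slope = (54.22 − 92.3)/(44 − 10) = −1.12, so p = 103.5 − 1.12q.
Supply slope = (77.22 − 40.5)/(44 − 10) = 1.08, so p = 29.7 + 1.08q.
Competitive equilibrium: 103.5 − 1.12q = 29.7 + 1.08q → q* = 33.5455, p* = 65.9291.
A tax t gives Δq = t/2.2 and wedge t, so DWL = t²/4.4.
t²/4.4 = 247.5 → t² = 1089 → t = 33.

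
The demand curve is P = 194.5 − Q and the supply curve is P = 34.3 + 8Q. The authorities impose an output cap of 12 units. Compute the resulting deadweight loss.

Competitive equilibrium: 194.5 − Q = 34.3 + 8Q → Q* = 17.8, P* = 176.7.
At Q = 12: demand price = 194.5 − 1·12 = 182.5; supply price = 34.3 + 8·12 = 130.3.
ΔQ = 17.8 − 12 = 5.8; wedge = 182.5 − 130.3 = 52.2.
The triangle = ½ × 5.8 × 52.2 = 151.38.

151.38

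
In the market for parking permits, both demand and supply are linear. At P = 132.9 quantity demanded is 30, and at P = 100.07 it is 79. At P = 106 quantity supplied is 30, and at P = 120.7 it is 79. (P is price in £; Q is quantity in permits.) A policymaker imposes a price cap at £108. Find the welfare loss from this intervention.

Demand slope = (100.07 − 132.9)/(79 − 30) = −0.67, so P = 153 − 0.67Q.
Supply slope = (120.7 − 106)/(79 − 30) = 0.3, so P = 97 + 0.3Q.
Competitive equilibrium: 153 − 0.67Q = 97 + 0.3Q → Q* = 57.732, P* = 114.3196.
At the ceiling P = 108, quantity supplied = (108 − 97)/0.3 = 36.6667.
Willingness to pay at Q' = 36.6667: 153 − 0.67·36.6667 = 128.4333.
ΔQ = 57.732 − 36.6667 = 21.0653; wedge = 128.4333 − 108 = 20.4333.
The triangle = ½ × 21.0653 × 20.4333 = £215.22.

£215.22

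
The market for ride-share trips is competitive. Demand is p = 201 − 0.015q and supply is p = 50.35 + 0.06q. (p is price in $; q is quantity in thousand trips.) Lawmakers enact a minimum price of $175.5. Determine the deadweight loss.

Competitive equilibrium: 201 − 0.015q = 50.35 + 0.06q → q* = 2008.6667, p* = 170.87.
At the floor p = 175.5, quantity demanded = (201 − 175.5)/0.015 = 1700.
Sellers' marginal cost at q' = 1700: 50.35 + 0.06·1700 = 152.35.
Δq = 2008.6667 − 1700 = 308.6667; wedge = 175.5 − 152.35 = 23.15.
The triangle = ½ × 308.6667 × 23.15 = $3572.82 thousand.

$3572.82 thousand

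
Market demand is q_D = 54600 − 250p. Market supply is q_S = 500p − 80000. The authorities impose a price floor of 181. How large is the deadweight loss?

In inverse form: demand p = 218.4 − 0.004q, supply p = 160 + 0.002q.
Competitive equilibrium: 218.4 − 0.004q = 160 + 0.002q → q* = 9733.3333, p* = 179.4667.
At the floor p = 181, quantity demanded = (218.4 − 181)/0.004 = 9350.
Sellers' marginal cost at q' = 9350: 160 + 0.002·9350 = 178.7.
Δq = 9733.3333 − 9350 = 383.3333; wedge = 181 − 178.7 = 2.3.
Welfare loss = ½ × 383.3333 × 2.3 = 440.83.

440.83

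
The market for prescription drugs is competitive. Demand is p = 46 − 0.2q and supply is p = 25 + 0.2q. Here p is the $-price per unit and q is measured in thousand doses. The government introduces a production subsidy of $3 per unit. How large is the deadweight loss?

Competitive equilibrium: 46 − 0.2q = 25 + 0.2q → q* = 52.5, p* = 35.5.
The subsidy lowers effective supply by 3: p = 22 + 0.2q.
New quantity: 46 − 0.2q = 22 + 0.2q → q' = 60.
Overproduction Δq = 60 − 52.5 = 7.5; wedge = subsidy = 3.
The triangle = ½ × 7.5 × 3 = $11.25 thousand.

$11.25 thousand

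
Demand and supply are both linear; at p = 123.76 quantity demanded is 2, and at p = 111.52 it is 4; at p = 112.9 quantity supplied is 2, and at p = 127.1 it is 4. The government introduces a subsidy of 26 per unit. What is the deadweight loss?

Demand slope = (111.52 − 123.76)/(4 − 2) = −6.12, so p = 136 − 6.12q.
Supply slope = (127.1 − 112.9)/(4 − 2) = 7.1, so p = 98.7 + 7.1q.
Competitive equilibrium: 136 − 6.12q = 98.7 + 7.1q → q* = 2.8215, p* = 118.7325.
The subsidy lowers effective supply by 26: p = 72.7 + 7.1q.
New quantity: 136 − 6.12q = 72.7 + 7.1q → q' = 4.7882.
Overproduction Δq = 4.7882 − 2.8215 = 1.9667; wedge = subsidy = 26.
Welfare loss = ½ × 1.9667 × 26 = 25.57.

25.57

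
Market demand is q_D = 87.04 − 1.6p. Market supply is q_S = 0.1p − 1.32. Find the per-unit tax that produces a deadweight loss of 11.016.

In inverse form: demand p = 54.4 − 0.625q, supply p = 13.2 + 10q.
Competitive equilibrium: 54.4 − 0.625q = 13.2 + 10q → q* = 3.8776, p* = 51.9765.
A tax t gives Δq = t/10.625 and wedge t, so DWL = t²/21.25.
t²/21.25 = 11.016 → t² = 234.09 → t = 15.3.

15.3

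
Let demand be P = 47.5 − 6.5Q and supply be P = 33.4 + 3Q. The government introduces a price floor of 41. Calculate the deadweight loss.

Competitive equilibrium: 47.5 − 6.5Q = 33.4 + 3Q → Q* = 1.4842, P* = 37.8526.
At the floor P = 41, quantity demanded = (47.5 − 41)/6.5 = 1.
Sellers' marginal cost at Q' = 1: 33.4 + 3·1 = 36.4.
ΔQ = 1.4842 − 1 = 0.4842; wedge = 41 − 36.4 = 4.6.
The triangle = ½ × 0.4842 × 4.6 = 1.11.

1.11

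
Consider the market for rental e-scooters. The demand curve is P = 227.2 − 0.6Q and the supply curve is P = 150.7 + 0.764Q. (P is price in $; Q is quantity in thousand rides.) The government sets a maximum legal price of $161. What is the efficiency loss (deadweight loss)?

$1237.86 thousand

Competitive equilibrium: 227.2 − 0.6Q = 150.7 + 0.764Q → Q* = 56.085, P* = 193.549.
At the ceiling P = 161, quantity supplied = (161 − 150.7)/0.764 = 13.4817.
Willingness to pay at Q' = 13.4817: 227.2 − 0.6·13.4817 = 219.111.
ΔQ = 56.085 − 13.4817 = 42.6033; wedge = 219.111 − 161 = 58.111.
Welfare loss = ½ × 42.6033 × 58.111 = $1237.86 thousand.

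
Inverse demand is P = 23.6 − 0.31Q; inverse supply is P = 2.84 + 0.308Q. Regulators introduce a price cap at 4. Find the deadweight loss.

274.88

Competitive equilibrium: 23.6 − 0.31Q = 2.84 + 0.308Q → Q* = 33.5922, P* = 13.1864.
At the ceiling P = 4, quantity supplied = (4 − 2.84)/0.308 = 3.7662.
Willingness to pay at Q' = 3.7662: 23.6 − 0.31·3.7662 = 22.4325.
ΔQ = 33.5922 − 3.7662 = 29.826; wedge = 22.4325 − 4 = 18.4325.
The triangle = ½ × 29.826 × 18.4325 = 274.88.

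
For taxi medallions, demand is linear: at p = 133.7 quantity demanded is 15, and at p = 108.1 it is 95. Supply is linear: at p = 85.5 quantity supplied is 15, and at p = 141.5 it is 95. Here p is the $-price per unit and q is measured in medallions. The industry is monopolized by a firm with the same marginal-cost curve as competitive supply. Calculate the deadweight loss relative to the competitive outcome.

Demand slope = (108.1 − 133.7)/(95 − 15) = −0.32, so p = 138.5 − 0.32q.
Supply slope = (141.5 − 85.5)/(95 − 15) = 0.7, so p = 75 + 0.7q.
Competitive equilibrium: 138.5 − 0.32q = 75 + 0.7q → q* = 62.2549, p* = 118.5784.
Marginal revenue: MR = 138.5 − 0.64q. Set MR = MC: 138.5 − 0.64q = 75 + 0.7q → q_m = 47.3881.
Price p_m = 138.5 − 0.32·47.3881 = 123.3358; MC(q_m) = 75 + 0.7·47.3881 = 108.1717.
Competitive q* = 62.2549, so Δq = 14.8668; wedge = 123.3358 − 108.1717 = 15.1641.
Welfare loss = ½ × 14.8668 × 15.1641 = $112.72.

$112.72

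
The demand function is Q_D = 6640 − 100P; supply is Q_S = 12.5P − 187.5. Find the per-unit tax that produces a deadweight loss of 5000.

30

In inverse form: demand P = 66.4 − 0.01Q, supply P = 15 + 0.08Q.
Competitive equilibrium: 66.4 − 0.01Q = 15 + 0.08Q → Q* = 571.1111, P* = 60.6889.
A tax t gives ΔQ = t/0.09 and wedge t, so DWL = t²/0.18.
t²/0.18 = 5000 → t² = 900 → t = 30.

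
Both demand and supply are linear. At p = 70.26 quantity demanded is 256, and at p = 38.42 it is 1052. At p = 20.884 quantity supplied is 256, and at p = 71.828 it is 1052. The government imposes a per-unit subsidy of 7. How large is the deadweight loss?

Demand slope = (38.42 − 70.26)/(1052 − 256) = −0.04, so p = 80.5 − 0.04q.
Supply slope = (71.828 − 20.884)/(1052 − 256) = 0.064, so p = 4.5 + 0.064q.
Competitive equilibrium: 80.5 − 0.04q = 4.5 + 0.064q → q* = 730.7692, p* = 51.2692.
The subsidy lowers effective supply by 7: p = 0.064q − 2.5.
New quantity: 80.5 − 0.04q = 0.064q − 2.5 → q' = 798.0769.
Overproduction Δq = 798.0769 − 730.7692 = 67.3077; wedge = subsidy = 7.
Deadweight loss = ½ × 67.3077 × 7 = 235.58.

235.58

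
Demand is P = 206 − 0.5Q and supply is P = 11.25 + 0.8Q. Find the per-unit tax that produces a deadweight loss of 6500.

Competitive equilibrium: 206 − 0.5Q = 11.25 + 0.8Q → Q* = 149.8077, P* = 131.0962.
A tax t gives ΔQ = t/1.3 and wedge t, so DWL = t²/2.6.
t²/2.6 = 6500 → t² = 16900 → t = 130.

130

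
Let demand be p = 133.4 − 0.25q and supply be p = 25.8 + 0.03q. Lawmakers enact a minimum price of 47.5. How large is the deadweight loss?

231.75

Competitive equilibrium: 133.4 − 0.25q = 25.8 + 0.03q → q* = 384.2857, p* = 37.3286.
At the floor p = 47.5, quantity demanded = (133.4 − 47.5)/0.25 = 343.6.
Sellers' marginal cost at q' = 343.6: 25.8 + 0.03·343.6 = 36.108.
Δq = 384.2857 − 343.6 = 40.6857; wedge = 47.5 − 36.108 = 11.392.
The triangle = ½ × 40.6857 × 11.392 = 231.75.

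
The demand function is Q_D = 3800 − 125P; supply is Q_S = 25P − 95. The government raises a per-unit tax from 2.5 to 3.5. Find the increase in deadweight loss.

In inverse form: demand P = 30.4 − 0.008Q, supply P = 3.8 + 0.04Q.
Competitive equilibrium: 30.4 − 0.008Q = 3.8 + 0.04Q → Q* = 554.1667, P* = 25.9667.
For a per-unit tax t: ΔQ = t/0.048, so DWL = ½·t·(t/0.048) = t²/0.096.
At t = 2.5: DWL = 65.104. At t = 3.5: DWL = 127.604.
Increase = 127.604 − 65.104 = 62.50.

62.50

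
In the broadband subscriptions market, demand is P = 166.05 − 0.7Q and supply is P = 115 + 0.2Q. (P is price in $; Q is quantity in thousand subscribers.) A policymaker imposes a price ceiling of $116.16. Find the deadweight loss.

$1166.88 thousand

Competitive equilibrium: 166.05 − 0.7Q = 115 + 0.2Q → Q* = 56.7222, P* = 126.3444.
At the ceiling P = 116.16, quantity supplied = (116.16 − 115)/0.2 = 5.8.
Willingness to pay at Q' = 5.8: 166.05 − 0.7·5.8 = 161.99.
ΔQ = 56.7222 − 5.8 = 50.9222; wedge = 161.99 − 116.16 = 45.83.
DWL = ½ × 50.9222 × 45.83 = $1166.88 thousand.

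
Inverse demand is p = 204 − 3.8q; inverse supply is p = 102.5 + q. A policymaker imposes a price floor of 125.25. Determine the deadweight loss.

0.43

Competitive equilibrium: 204 − 3.8q = 102.5 + q → q* = 21.1458, p* = 123.6458.
At the floor p = 125.25, quantity demanded = (204 − 125.25)/3.8 = 20.7237.
Sellers' marginal cost at q' = 20.7237: 102.5 + 1·20.7237 = 123.2237.
Δq = 21.1458 − 20.7237 = 0.4221; wedge = 125.25 − 123.2237 = 2.0263.
Deadweight loss = ½ × 0.4221 × 2.0263 = 0.43.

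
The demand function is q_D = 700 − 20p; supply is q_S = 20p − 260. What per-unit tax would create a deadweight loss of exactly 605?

In inverse form: demand p = 35 − 0.05q, supply p = 13 + 0.05q.
Competitive equilibrium: 35 − 0.05q = 13 + 0.05q → q* = 220, p* = 24.
A tax t gives Δq = t/0.1 and wedge t, so DWL = t²/0.2.
t²/0.2 = 605 → t² = 121 → t = 11.

11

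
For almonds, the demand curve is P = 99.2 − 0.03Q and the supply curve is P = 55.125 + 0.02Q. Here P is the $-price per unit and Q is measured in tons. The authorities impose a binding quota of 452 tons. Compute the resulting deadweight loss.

$4611.76

Competitive equilibrium: 99.2 − 0.03Q = 55.125 + 0.02Q → Q* = 881.5, P* = 72.755.
At Q = 452: demand price = 99.2 − 0.03·452 = 85.64; supply price = 55.125 + 0.02·452 = 64.165.
ΔQ = 881.5 − 452 = 429.5; wedge = 85.64 − 64.165 = 21.475.
DWL = ½ × 429.5 × 21.475 = $4611.76.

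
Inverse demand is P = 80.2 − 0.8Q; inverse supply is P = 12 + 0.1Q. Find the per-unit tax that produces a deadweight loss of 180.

Competitive equilibrium: 80.2 − 0.8Q = 12 + 0.1Q → Q* = 75.7778, P* = 19.5778.
A tax t gives ΔQ = t/0.9 and wedge t, so DWL = t²/1.8.
t²/1.8 = 180 → t² = 324 → t = 18.

18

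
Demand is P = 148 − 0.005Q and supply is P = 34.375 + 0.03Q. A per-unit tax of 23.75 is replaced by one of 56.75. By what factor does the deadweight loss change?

Competitive equilibrium: 148 − 0.005Q = 34.375 + 0.03Q → Q* = 3246.4286, P* = 131.7679.
For a per-unit tax t: ΔQ = t/0.035, so DWL = ½·t·(t/0.035) = t²/0.07.
At t = 23.75: DWL = 8058.036. At t = 56.75: DWL = 46008.036.
Ratio = (56.75/23.75)² = 5.710.

5.710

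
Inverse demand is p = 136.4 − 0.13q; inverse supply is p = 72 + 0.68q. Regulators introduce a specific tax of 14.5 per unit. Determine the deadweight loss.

Competitive equilibrium: 136.4 − 0.13q = 72 + 0.68q → q* = 79.5062, p* = 126.0642.
With the tax, the buyer price exceeds the seller price by 14.5: (136.4 − 0.13q) − (72 + 0.68q) = 14.5 → q' = 61.6049.
Δq = 79.5062 − 61.6049 = 17.9013; the wedge equals the tax, 14.5.
DWL = ½ × 17.9013 × 14.5 = 129.78.

129.78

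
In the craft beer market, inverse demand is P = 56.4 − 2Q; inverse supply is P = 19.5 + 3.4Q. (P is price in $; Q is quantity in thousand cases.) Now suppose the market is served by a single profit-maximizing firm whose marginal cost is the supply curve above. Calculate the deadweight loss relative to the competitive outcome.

Competitive equilibrium: 56.4 − 2Q = 19.5 + 3.4Q → Q* = 6.8333, P* = 42.7333.
Marginal revenue: MR = 56.4 − 4Q. Set MR = MC: 56.4 − 4Q = 19.5 + 3.4Q → Q_m = 4.9865.
Price P_m = 56.4 − 2·4.9865 = 46.427; MC(Q_m) = 19.5 + 3.4·4.9865 = 36.4541.
Competitive Q* = 6.8333, so ΔQ = 1.8468; wedge = 46.427 − 36.4541 = 9.9729.
Deadweight loss = ½ × 1.8468 × 9.9729 = $9.21 thousand.

$9.21 thousand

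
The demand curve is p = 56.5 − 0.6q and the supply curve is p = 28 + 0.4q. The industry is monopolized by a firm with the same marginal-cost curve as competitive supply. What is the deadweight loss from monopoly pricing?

Competitive equilibrium: 56.5 − 0.6q = 28 + 0.4q → q* = 28.5, p* = 39.4.
Marginal revenue: MR = 56.5 − 1.2q. Set MR = MC: 56.5 − 1.2q = 28 + 0.4q → q_m = 17.8125.
Price p_m = 56.5 − 0.6·17.8125 = 45.8125; MC(q_m) = 28 + 0.4·17.8125 = 35.125.
Competitive q* = 28.5, so Δq = 10.6875; wedge = 45.8125 − 35.125 = 10.6875.
Deadweight loss = ½ × 10.6875 × 10.6875 = 57.11.

57.11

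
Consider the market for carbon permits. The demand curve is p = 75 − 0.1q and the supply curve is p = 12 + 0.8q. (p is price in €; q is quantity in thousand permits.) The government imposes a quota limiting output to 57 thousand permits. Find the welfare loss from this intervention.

€76.05 thousand

Competitive equilibrium: 75 − 0.1q = 12 + 0.8q → q* = 70, p* = 68.
At q = 57: demand price = 75 − 0.1·57 = 69.3; supply price = 12 + 0.8·57 = 57.6.
Δq = 70 − 57 = 13; wedge = 69.3 − 57.6 = 11.7.
The triangle = ½ × 13 × 11.7 = €76.05 thousand.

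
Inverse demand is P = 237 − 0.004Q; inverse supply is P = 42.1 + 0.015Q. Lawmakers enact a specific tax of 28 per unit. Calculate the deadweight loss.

Competitive equilibrium: 237 − 0.004Q = 42.1 + 0.015Q → Q* = 10257.8947, P* = 195.9684.
With the tax, the buyer price exceeds the seller price by 28: (237 − 0.004Q) − (42.1 + 0.015Q) = 28 → Q' = 8784.2105.
ΔQ = 10257.8947 − 8784.2105 = 1473.6842; the wedge equals the tax, 28.
Welfare loss = ½ × 1473.6842 × 28 = 20631.58.

20631.58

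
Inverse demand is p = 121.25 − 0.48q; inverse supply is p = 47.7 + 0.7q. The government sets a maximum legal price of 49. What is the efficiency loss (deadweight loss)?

2157.65

Competitive equilibrium: 121.25 − 0.48q = 47.7 + 0.7q → q* = 62.3305, p* = 91.3314.
At the ceiling p = 49, quantity supplied = (49 − 47.7)/0.7 = 1.8571.
Willingness to pay at q' = 1.8571: 121.25 − 0.48·1.8571 = 120.3586.
Δq = 62.3305 − 1.8571 = 60.4734; wedge = 120.3586 − 49 = 71.3586.
Deadweight loss = ½ × 60.4734 × 71.3586 = 2157.65.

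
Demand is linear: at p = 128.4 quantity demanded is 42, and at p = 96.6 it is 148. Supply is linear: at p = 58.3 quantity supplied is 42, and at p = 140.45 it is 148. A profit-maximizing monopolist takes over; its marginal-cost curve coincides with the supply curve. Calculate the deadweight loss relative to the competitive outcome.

Demand slope = (96.6 − 128.4)/(148 − 42) = −0.3, so p = 141 − 0.3q.
Supply slope = (140.45 − 58.3)/(148 − 42) = 0.775, so p = 25.75 + 0.775q.
Competitive equilibrium: 141 − 0.3q = 25.75 + 0.775q → q* = 107.2093, p* = 108.8372.
Marginal revenue: MR = 141 − 0.6q. Set MR = MC: 141 − 0.6q = 25.75 + 0.775q → q_m = 83.8182.
Price p_m = 141 − 0.3·83.8182 = 115.8545; MC(q_m) = 25.75 + 0.775·83.8182 = 90.7091.
Competitive q* = 107.2093, so Δq = 23.3911; wedge = 115.8545 − 90.7091 = 25.1454.
Welfare loss = ½ × 23.3911 × 25.1454 = 294.09.

294.09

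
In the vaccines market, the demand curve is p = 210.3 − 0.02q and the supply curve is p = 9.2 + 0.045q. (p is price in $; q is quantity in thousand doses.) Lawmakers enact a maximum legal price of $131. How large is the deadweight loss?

$4872.01 thousand

Competitive equilibrium: 210.3 − 0.02q = 9.2 + 0.045q → q* = 3093.84615, p* = 148.42308.
At the ceiling p = 131, quantity supplied = (131 − 9.2)/0.045 = 2706.66667.
Willingness to pay at q' = 2706.66667: 210.3 − 0.02·2706.66667 = 156.16667.
Δq = 3093.84615 − 2706.66667 = 387.17948; wedge = 156.16667 − 131 = 25.16667.
Deadweight loss = ½ × 387.17948 × 25.16667 = $4872.01 thousand.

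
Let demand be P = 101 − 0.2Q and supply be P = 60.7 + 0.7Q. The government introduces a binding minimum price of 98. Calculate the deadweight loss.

399.02

Competitive equilibrium: 101 − 0.2Q = 60.7 + 0.7Q → Q* = 44.7778, P* = 92.0444.
At the floor P = 98, quantity demanded = (101 − 98)/0.2 = 15.
Sellers' marginal cost at Q' = 15: 60.7 + 0.7·15 = 71.2.
ΔQ = 44.7778 − 15 = 29.7778; wedge = 98 − 71.2 = 26.8.
The triangle = ½ × 29.7778 × 26.8 = 399.02.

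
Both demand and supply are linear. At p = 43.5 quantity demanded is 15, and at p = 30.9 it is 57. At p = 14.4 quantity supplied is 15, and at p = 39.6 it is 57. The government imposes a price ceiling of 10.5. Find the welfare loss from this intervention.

678.61

Demand slope = (30.9 − 43.5)/(57 − 15) = −0.3, so p = 48 − 0.3q.
Supply slope = (39.6 − 14.4)/(57 − 15) = 0.6, so p = 5.4 + 0.6q.
Competitive equilibrium: 48 − 0.3q = 5.4 + 0.6q → q* = 47.3333, p* = 33.8.
At the ceiling p = 10.5, quantity supplied = (10.5 − 5.4)/0.6 = 8.5.
Willingness to pay at q' = 8.5: 48 − 0.3·8.5 = 45.45.
Δq = 47.3333 − 8.5 = 38.8333; wedge = 45.45 − 10.5 = 34.95.
DWL = ½ × 38.8333 × 34.95 = 678.61.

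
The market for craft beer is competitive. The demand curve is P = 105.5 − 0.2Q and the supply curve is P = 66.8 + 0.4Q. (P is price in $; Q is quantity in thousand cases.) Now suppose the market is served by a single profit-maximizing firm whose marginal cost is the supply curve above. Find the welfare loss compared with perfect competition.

Competitive equilibrium: 105.5 − 0.2Q = 66.8 + 0.4Q → Q* = 64.5, P* = 92.6.
Marginal revenue: MR = 105.5 − 0.4Q. Set MR = MC: 105.5 − 0.4Q = 66.8 + 0.4Q → Q_m = 48.375.
Price P_m = 105.5 − 0.2·48.375 = 95.825; MC(Q_m) = 66.8 + 0.4·48.375 = 86.15.
Competitive Q* = 64.5, so ΔQ = 16.125; wedge = 95.825 − 86.15 = 9.675.
Welfare loss = ½ × 16.125 × 9.675 = $78 thousand.

$78 thousand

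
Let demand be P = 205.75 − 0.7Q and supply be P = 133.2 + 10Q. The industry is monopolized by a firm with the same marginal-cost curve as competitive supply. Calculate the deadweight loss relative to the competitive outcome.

0.93

Competitive equilibrium: 205.75 − 0.7Q = 133.2 + 10Q → Q* = 6.7804, P* = 201.0037.
Marginal revenue: MR = 205.75 − 1.4Q. Set MR = MC: 205.75 − 1.4Q = 133.2 + 10Q → Q_m = 6.364.
Price P_m = 205.75 − 0.7·6.364 = 201.2952; MC(Q_m) = 133.2 + 10·6.364 = 196.84.
Competitive Q* = 6.7804, so ΔQ = 0.4164; wedge = 201.2952 − 196.84 = 4.4552.
The triangle = ½ × 0.4164 × 4.4552 = 0.93.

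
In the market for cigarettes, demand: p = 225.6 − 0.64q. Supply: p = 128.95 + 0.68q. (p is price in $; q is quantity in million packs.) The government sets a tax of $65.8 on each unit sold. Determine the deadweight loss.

Competitive equilibrium: 225.6 − 0.64q = 128.95 + 0.68q → q* = 73.2197, p* = 178.7394.
With the tax, the buyer price exceeds the seller price by 65.8: (225.6 − 0.64q) − (128.95 + 0.68q) = 65.8 → q' = 23.3712.
Δq = 73.2197 − 23.3712 = 49.8485; the wedge equals the tax, 65.8.
Deadweight loss = ½ × 49.8485 × 65.8 = $1640.02 million.

$1640.02 million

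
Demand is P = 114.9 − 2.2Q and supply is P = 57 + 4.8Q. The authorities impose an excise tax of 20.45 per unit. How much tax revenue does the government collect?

Competitive equilibrium: 114.9 − 2.2Q = 57 + 4.8Q → Q* = 8.2714, P* = 96.7029.
With the tax, the buyer price exceeds the seller price by 20.45: (114.9 − 2.2Q) − (57 + 4.8Q) = 20.45 → Q' = 5.35.
Tax revenue = 20.45 × 5.35 = 109.41.

109.41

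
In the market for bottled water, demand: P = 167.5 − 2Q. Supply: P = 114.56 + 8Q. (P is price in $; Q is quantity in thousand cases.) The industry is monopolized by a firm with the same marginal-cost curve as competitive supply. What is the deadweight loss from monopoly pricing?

Competitive equilibrium: 167.5 − 2Q = 114.56 + 8Q → Q* = 5.294, P* = 156.912.
Marginal revenue: MR = 167.5 − 4Q. Set MR = MC: 167.5 − 4Q = 114.56 + 8Q → Q_m = 4.4117.
Price P_m = 167.5 − 2·4.4117 = 158.6766; MC(Q_m) = 114.56 + 8·4.4117 = 149.8536.
Competitive Q* = 5.294, so ΔQ = 0.8823; wedge = 158.6766 − 149.8536 = 8.823.
Deadweight loss = ½ × 0.8823 × 8.823 = $3.89 thousand.

$3.89 thousand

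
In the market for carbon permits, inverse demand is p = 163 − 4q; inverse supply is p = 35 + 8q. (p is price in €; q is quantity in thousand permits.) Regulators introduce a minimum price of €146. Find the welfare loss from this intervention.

Competitive equilibrium: 163 − 4q = 35 + 8q → q* = 10.6667, p* = 120.3333.
At the floor p = 146, quantity demanded = (163 − 146)/4 = 4.25.
Sellers' marginal cost at q' = 4.25: 35 + 8·4.25 = 69.
Δq = 10.6667 − 4.25 = 6.4167; wedge = 146 − 69 = 77.
Welfare loss = ½ × 6.4167 × 77 = €247.04 thousand.

€247.04 thousand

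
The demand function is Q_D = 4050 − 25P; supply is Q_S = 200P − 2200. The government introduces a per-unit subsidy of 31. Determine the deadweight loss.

In inverse form: demand P = 162 − 0.04Q, supply P = 11 + 0.005Q.
Competitive equilibrium: 162 − 0.04Q = 11 + 0.005Q → Q* = 3355.5556, P* = 27.7778.
The subsidy lowers effective supply by 31: P = 0.005Q − 20.
New quantity: 162 − 0.04Q = 0.005Q − 20 → Q' = 4044.4444.
Overproduction ΔQ = 4044.4444 − 3355.5556 = 688.8888; wedge = subsidy = 31.
DWL = ½ × 688.8888 × 31 = 10677.78.

10677.78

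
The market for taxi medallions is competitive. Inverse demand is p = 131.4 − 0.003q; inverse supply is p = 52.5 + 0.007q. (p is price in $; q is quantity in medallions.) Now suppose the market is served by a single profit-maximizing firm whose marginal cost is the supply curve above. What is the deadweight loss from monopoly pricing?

$16576

Competitive equilibrium: 131.4 − 0.003q = 52.5 + 0.007q → q* = 7890, p* = 107.73.
Marginal revenue: MR = 131.4 − 0.006q. Set MR = MC: 131.4 − 0.006q = 52.5 + 0.007q → q_m = 6069.23077.
Price p_m = 131.4 − 0.003·6069.23077 = 113.19231; MC(q_m) = 52.5 + 0.007·6069.23077 = 94.98462.
Competitive q* = 7890, so Δq = 1820.76923; wedge = 113.19231 − 94.98462 = 18.20769.
Welfare loss = ½ × 1820.76923 × 18.20769 = $16576.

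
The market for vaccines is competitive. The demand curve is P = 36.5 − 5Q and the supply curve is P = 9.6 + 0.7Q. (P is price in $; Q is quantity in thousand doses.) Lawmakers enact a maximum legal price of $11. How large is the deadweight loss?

$21.07 thousand

Competitive equilibrium: 36.5 − 5Q = 9.6 + 0.7Q → Q* = 4.7193, P* = 12.9035.
At the ceiling P = 11, quantity supplied = (11 − 9.6)/0.7 = 2.
Willingness to pay at Q' = 2: 36.5 − 5·2 = 26.5.
ΔQ = 4.7193 − 2 = 2.7193; wedge = 26.5 − 11 = 15.5.
Deadweight loss = ½ × 2.7193 × 15.5 = $21.07 thousand.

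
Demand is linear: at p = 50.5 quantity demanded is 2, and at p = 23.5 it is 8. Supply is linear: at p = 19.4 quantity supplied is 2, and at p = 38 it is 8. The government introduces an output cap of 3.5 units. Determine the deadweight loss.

25.53

Demand slope = (23.5 − 50.5)/(8 − 2) = −4.5, so p = 59.5 − 4.5q.
Supply slope = (38 − 19.4)/(8 − 2) = 3.1, so p = 13.2 + 3.1q.
Competitive equilibrium: 59.5 − 4.5q = 13.2 + 3.1q → q* = 6.0921, p* = 32.0855.
At q = 3.5: demand price = 59.5 − 4.5·3.5 = 43.75; supply price = 13.2 + 3.1·3.5 = 24.05.
Δq = 6.0921 − 3.5 = 2.5921; wedge = 43.75 − 24.05 = 19.7.
The triangle = ½ × 2.5921 × 19.7 = 25.53.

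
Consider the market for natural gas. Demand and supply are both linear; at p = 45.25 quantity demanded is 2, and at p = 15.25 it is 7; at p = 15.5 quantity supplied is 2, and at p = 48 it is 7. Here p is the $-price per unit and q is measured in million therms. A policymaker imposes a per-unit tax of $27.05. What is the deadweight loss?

$29.27 million

Demand slope = (15.25 − 45.25)/(7 − 2) = −6, so p = 57.25 − 6q.
Supply slope = (48 − 15.5)/(7 − 2) = 6.5, so p = 2.5 + 6.5q.
Competitive equilibrium: 57.25 − 6q = 2.5 + 6.5q → q* = 4.38, p* = 30.97.
With the tax, the buyer price exceeds the seller price by 27.05: (57.25 − 6q) − (2.5 + 6.5q) = 27.05 → q' = 2.216.
Δq = 4.38 − 2.216 = 2.164; the wedge equals the tax, 27.05.
DWL = ½ × 2.164 × 27.05 = $29.27 million.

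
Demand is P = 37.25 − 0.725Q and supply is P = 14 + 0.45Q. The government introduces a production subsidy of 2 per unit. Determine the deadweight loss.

1.70

Competitive equilibrium: 37.25 − 0.725Q = 14 + 0.45Q → Q* = 19.7872, P* = 22.9043.
The subsidy lowers effective supply by 2: P = 12 + 0.45Q.
New quantity: 37.25 − 0.725Q = 12 + 0.45Q → Q' = 21.4894.
Overproduction ΔQ = 21.4894 − 19.7872 = 1.7022; wedge = subsidy = 2.
Deadweight loss = ½ × 1.7022 × 2 = 1.70.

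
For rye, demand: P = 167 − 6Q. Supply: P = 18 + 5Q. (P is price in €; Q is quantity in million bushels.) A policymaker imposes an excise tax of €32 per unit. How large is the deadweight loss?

€46.55 million

Competitive equilibrium: 167 − 6Q = 18 + 5Q → Q* = 13.5455, P* = 85.7273.
With the tax, the buyer price exceeds the seller price by 32: (167 − 6Q) − (18 + 5Q) = 32 → Q' = 10.6364.
ΔQ = 13.5455 − 10.6364 = 2.9091; the wedge equals the tax, 32.
DWL = ½ × 2.9091 × 32 = €46.55 million.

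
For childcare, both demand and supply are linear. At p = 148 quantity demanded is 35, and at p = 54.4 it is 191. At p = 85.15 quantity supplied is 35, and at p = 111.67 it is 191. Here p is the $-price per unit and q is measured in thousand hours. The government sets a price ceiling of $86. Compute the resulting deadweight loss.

Demand slope = (54.4 − 148)/(191 − 35) = −0.6, so p = 169 − 0.6q.
Supply slope = (111.67 − 85.15)/(191 − 35) = 0.17, so p = 79.2 + 0.17q.
Competitive equilibrium: 169 − 0.6q = 79.2 + 0.17q → q* = 116.6234, p* = 99.026.
At the ceiling p = 86, quantity supplied = (86 − 79.2)/0.17 = 40.
Willingness to pay at q' = 40: 169 − 0.6·40 = 145.
Δq = 116.6234 − 40 = 76.6234; wedge = 145 − 86 = 59.
DWL = ½ × 76.6234 × 59 = $2260.39 thousand.

$2260.39 thousand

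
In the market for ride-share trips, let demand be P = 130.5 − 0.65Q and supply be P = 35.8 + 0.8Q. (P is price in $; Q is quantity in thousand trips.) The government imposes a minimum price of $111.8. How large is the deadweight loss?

$968.06 thousand

Competitive equilibrium: 130.5 − 0.65Q = 35.8 + 0.8Q → Q* = 65.3103, P* = 88.0483.
At the floor P = 111.8, quantity demanded = (130.5 − 111.8)/0.65 = 28.7692.
Sellers' marginal cost at Q' = 28.7692: 35.8 + 0.8·28.7692 = 58.8154.
ΔQ = 65.3103 − 28.7692 = 36.5411; wedge = 111.8 − 58.8154 = 52.9846.
The triangle = ½ × 36.5411 × 52.9846 = $968.06 thousand.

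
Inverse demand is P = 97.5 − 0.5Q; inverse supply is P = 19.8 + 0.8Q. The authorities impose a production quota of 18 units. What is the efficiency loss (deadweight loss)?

Competitive equilibrium: 97.5 − 0.5Q = 19.8 + 0.8Q → Q* = 59.7692, P* = 67.6154.
At Q = 18: demand price = 97.5 − 0.5·18 = 88.5; supply price = 19.8 + 0.8·18 = 34.2.
ΔQ = 59.7692 − 18 = 41.7692; wedge = 88.5 − 34.2 = 54.3.
DWL = ½ × 41.7692 × 54.3 = 1134.03.

1134.03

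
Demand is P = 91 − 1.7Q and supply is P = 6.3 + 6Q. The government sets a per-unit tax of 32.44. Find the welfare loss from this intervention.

Competitive equilibrium: 91 − 1.7Q = 6.3 + 6Q → Q* = 11, P* = 72.3.
With the tax, the buyer price exceeds the seller price by 32.44: (91 − 1.7Q) − (6.3 + 6Q) = 32.44 → Q' = 6.787.
ΔQ = 11 − 6.787 = 4.213; the wedge equals the tax, 32.44.
The triangle = ½ × 4.213 × 32.44 = 68.33.

68.33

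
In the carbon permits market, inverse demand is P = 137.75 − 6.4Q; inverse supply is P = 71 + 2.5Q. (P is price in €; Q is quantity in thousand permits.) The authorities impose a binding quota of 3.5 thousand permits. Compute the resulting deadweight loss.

Competitive equilibrium: 137.75 − 6.4Q = 71 + 2.5Q → Q* = 7.5, P* = 89.75.
At Q = 3.5: demand price = 137.75 − 6.4·3.5 = 115.35; supply price = 71 + 2.5·3.5 = 79.75.
ΔQ = 7.5 − 3.5 = 4; wedge = 115.35 − 79.75 = 35.6.
The triangle = ½ × 4 × 35.6 = €71.20 thousand.

€71.20 thousand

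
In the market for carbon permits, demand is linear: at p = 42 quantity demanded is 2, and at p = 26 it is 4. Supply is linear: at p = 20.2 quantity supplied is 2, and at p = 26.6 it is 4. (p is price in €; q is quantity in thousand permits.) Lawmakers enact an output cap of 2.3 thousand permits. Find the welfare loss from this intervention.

€15.18 thousand

Demand slope = (26 − 42)/(4 − 2) = −8, so p = 58 − 8q.
Supply slope = (26.6 − 20.2)/(4 − 2) = 3.2, so p = 13.8 + 3.2q.
Competitive equilibrium: 58 − 8q = 13.8 + 3.2q → q* = 3.9464, p* = 26.4286.
At q = 2.3: demand price = 58 − 8·2.3 = 39.6; supply price = 13.8 + 3.2·2.3 = 21.16.
Δq = 3.9464 − 2.3 = 1.6464; wedge = 39.6 − 21.16 = 18.44.
Welfare loss = ½ × 1.6464 × 18.44 = €15.18 thousand.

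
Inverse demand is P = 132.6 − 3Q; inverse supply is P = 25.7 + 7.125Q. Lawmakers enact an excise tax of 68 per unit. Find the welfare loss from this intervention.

228.35

Competitive equilibrium: 132.6 − 3Q = 25.7 + 7.125Q → Q* = 10.55802, P* = 100.92593.
With the tax, the buyer price exceeds the seller price by 68: (132.6 − 3Q) − (25.7 + 7.125Q) = 68 → Q' = 3.84198.
ΔQ = 10.55802 − 3.84198 = 6.71604; the wedge equals the tax, 68.
DWL = ½ × 6.71604 × 68 = 228.35.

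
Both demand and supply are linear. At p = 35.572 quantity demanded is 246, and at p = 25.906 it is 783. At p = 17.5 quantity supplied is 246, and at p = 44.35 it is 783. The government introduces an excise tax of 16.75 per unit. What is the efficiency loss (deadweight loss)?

Demand slope = (25.906 − 35.572)/(783 − 246) = −0.018, so p = 40 − 0.018q.
Supply slope = (44.35 − 17.5)/(783 − 246) = 0.05, so p = 5.2 + 0.05q.
Competitive equilibrium: 40 − 0.018q = 5.2 + 0.05q → q* = 511.7647, p* = 30.7882.
With the tax, the buyer price exceeds the seller price by 16.75: (40 − 0.018q) − (5.2 + 0.05q) = 16.75 → q' = 265.4412.
Δq = 511.7647 − 265.4412 = 246.3235; the wedge equals the tax, 16.75.
DWL = ½ × 246.3235 × 16.75 = 2062.96.

2062.96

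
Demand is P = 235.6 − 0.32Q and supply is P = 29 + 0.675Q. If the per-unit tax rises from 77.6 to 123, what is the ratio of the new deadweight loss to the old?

2.512

Competitive equilibrium: 235.6 − 0.32Q = 29 + 0.675Q → Q* = 207.6382, P* = 169.1558.
For a per-unit tax t: ΔQ = t/0.995, so DWL = ½·t·(t/0.995) = t²/1.99.
At t = 77.6: DWL = 3026.010. At t = 123: DWL = 7602.513.
Ratio = (123/77.6)² = 2.512.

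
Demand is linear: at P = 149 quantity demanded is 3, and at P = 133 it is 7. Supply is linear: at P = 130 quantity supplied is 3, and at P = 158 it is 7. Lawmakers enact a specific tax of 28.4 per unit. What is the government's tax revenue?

Demand slope = (133 − 149)/(7 − 3) = −4, so P = 161 − 4Q.
Supply slope = (158 − 130)/(7 − 3) = 7, so P = 109 + 7Q.
Competitive equilibrium: 161 − 4Q = 109 + 7Q → Q* = 4.7273, P* = 142.0909.
With the tax, the buyer price exceeds the seller price by 28.4: (161 − 4Q) − (109 + 7Q) = 28.4 → Q' = 2.1455.
Tax revenue = 28.4 × 2.1455 = 60.93.

60.93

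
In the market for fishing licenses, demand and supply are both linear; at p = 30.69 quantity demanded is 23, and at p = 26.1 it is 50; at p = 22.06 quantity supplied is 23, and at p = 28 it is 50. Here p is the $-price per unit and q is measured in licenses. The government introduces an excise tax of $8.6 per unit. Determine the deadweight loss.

Demand slope = (26.1 − 30.69)/(50 − 23) = −0.17, so p = 34.6 − 0.17q.
Supply slope = (28 − 22.06)/(50 − 23) = 0.22, so p = 17 + 0.22q.
Competitive equilibrium: 34.6 − 0.17q = 17 + 0.22q → q* = 45.1282, p* = 26.9282.
With the tax, the buyer price exceeds the seller price by 8.6: (34.6 − 0.17q) − (17 + 0.22q) = 8.6 → q' = 23.0769.
Δq = 45.1282 − 23.0769 = 22.0513; the wedge equals the tax, 8.6.
DWL = ½ × 22.0513 × 8.6 = $94.82.

$94.82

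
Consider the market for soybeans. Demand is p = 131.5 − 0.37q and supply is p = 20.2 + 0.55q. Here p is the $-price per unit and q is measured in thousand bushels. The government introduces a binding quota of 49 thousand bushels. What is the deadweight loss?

$2383.20 thousand

Competitive equilibrium: 131.5 − 0.37q = 20.2 + 0.55q → q* = 120.9783, p* = 86.738.
At q = 49: demand price = 131.5 − 0.37·49 = 113.37; supply price = 20.2 + 0.55·49 = 47.15.
Δq = 120.9783 − 49 = 71.9783; wedge = 113.37 − 47.15 = 66.22.
The triangle = ½ × 71.9783 × 66.22 = $2383.20 thousand.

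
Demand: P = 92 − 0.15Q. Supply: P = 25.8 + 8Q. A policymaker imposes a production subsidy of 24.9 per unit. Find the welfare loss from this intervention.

38.04

Competitive equilibrium: 92 − 0.15Q = 25.8 + 8Q → Q* = 8.1227, P* = 90.7816.
The subsidy lowers effective supply by 24.9: P = 0.9 + 8Q.
New quantity: 92 − 0.15Q = 0.9 + 8Q → Q' = 11.1779.
Overproduction ΔQ = 11.1779 − 8.1227 = 3.0552; wedge = subsidy = 24.9.
The triangle = ½ × 3.0552 × 24.9 = 38.04.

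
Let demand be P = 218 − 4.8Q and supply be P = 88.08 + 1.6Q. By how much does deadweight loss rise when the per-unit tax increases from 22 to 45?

120.39

Competitive equilibrium: 218 − 4.8Q = 88.08 + 1.6Q → Q* = 20.3, P* = 120.56.
For a per-unit tax t: ΔQ = t/6.4, so DWL = ½·t·(t/6.4) = t²/12.8.
At t = 22: DWL = 37.813. At t = 45: DWL = 158.203.
Increase = 158.203 − 37.813 = 120.39.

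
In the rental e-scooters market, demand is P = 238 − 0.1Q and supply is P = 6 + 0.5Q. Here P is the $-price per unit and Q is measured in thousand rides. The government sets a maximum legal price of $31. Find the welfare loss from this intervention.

$34003.33 thousand

Competitive equilibrium: 238 − 0.1Q = 6 + 0.5Q → Q* = 386.66667, P* = 199.33333.
At the ceiling P = 31, quantity supplied = (31 − 6)/0.5 = 50.
Willingness to pay at Q' = 50: 238 − 0.1·50 = 233.
ΔQ = 386.66667 − 50 = 336.66667; wedge = 233 − 31 = 202.
Welfare loss = ½ × 336.66667 × 202 = $34003.33 thousand.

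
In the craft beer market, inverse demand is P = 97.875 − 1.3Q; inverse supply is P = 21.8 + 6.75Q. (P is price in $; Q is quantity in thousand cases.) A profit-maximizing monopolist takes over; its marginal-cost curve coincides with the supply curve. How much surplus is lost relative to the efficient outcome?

$6.95 thousand

Competitive equilibrium: 97.875 − 1.3Q = 21.8 + 6.75Q → Q* = 9.4503, P* = 85.5896.
Marginal revenue: MR = 97.875 − 2.6Q. Set MR = MC: 97.875 − 2.6Q = 21.8 + 6.75Q → Q_m = 8.1364.
Price P_m = 97.875 − 1.3·8.1364 = 87.2977; MC(Q_m) = 21.8 + 6.75·8.1364 = 76.7207.
Competitive Q* = 9.4503, so ΔQ = 1.3139; wedge = 87.2977 − 76.7207 = 10.577.
Welfare loss = ½ × 1.3139 × 10.577 = $6.95 thousand.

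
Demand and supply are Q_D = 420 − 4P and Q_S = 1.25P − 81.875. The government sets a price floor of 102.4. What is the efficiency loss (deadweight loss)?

388.96

In inverse form: demand P = 105 − 0.25Q, supply P = 65.5 + 0.8Q.
Competitive equilibrium: 105 − 0.25Q = 65.5 + 0.8Q → Q* = 37.619, P* = 95.5952.
At the floor P = 102.4, quantity demanded = (105 − 102.4)/0.25 = 10.4.
Sellers' marginal cost at Q' = 10.4: 65.5 + 0.8·10.4 = 73.82.
ΔQ = 37.619 − 10.4 = 27.219; wedge = 102.4 − 73.82 = 28.58.
DWL = ½ × 27.219 × 28.58 = 388.96.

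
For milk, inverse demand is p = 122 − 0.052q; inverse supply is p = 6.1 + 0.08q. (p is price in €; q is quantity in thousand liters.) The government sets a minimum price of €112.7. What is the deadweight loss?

Competitive equilibrium: 122 − 0.052q = 6.1 + 0.08q → q* = 878.0303, p* = 76.34242.
At the floor p = 112.7, quantity demanded = (122 − 112.7)/0.052 = 178.84615.
Sellers' marginal cost at q' = 178.84615: 6.1 + 0.08·178.84615 = 20.40769.
Δq = 878.0303 − 178.84615 = 699.18415; wedge = 112.7 − 20.40769 = 92.29231.
DWL = ½ × 699.18415 × 92.29231 = €32264.66 thousand.

€32264.66 thousand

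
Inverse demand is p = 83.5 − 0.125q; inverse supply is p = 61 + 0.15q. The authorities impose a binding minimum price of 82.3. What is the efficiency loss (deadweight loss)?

Competitive equilibrium: 83.5 − 0.125q = 61 + 0.15q → q* = 81.8182, p* = 73.2727.
At the floor p = 82.3, quantity demanded = (83.5 − 82.3)/0.125 = 9.6.
Sellers' marginal cost at q' = 9.6: 61 + 0.15·9.6 = 62.44.
Δq = 81.8182 − 9.6 = 72.2182; wedge = 82.3 − 62.44 = 19.86.
The triangle = ½ × 72.2182 × 19.86 = 717.13.

717.13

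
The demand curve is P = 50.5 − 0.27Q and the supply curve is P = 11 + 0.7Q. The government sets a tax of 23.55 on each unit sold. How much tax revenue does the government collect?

Competitive equilibrium: 50.5 − 0.27Q = 11 + 0.7Q → Q* = 40.7216, P* = 39.5052.
With the tax, the buyer price exceeds the seller price by 23.55: (50.5 − 0.27Q) − (11 + 0.7Q) = 23.55 → Q' = 16.4433.
Tax revenue = 23.55 × 16.4433 = 387.24.

387.24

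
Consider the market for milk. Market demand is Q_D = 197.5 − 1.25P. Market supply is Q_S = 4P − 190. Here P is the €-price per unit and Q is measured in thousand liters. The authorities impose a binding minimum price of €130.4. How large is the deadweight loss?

In inverse form: demand P = 158 − 0.8Q, supply P = 47.5 + 0.25Q.
Competitive equilibrium: 158 − 0.8Q = 47.5 + 0.25Q → Q* = 105.2381, P* = 73.8095.
At the floor P = 130.4, quantity demanded = (158 − 130.4)/0.8 = 34.5.
Sellers' marginal cost at Q' = 34.5: 47.5 + 0.25·34.5 = 56.125.
ΔQ = 105.2381 − 34.5 = 70.7381; wedge = 130.4 − 56.125 = 74.275.
DWL = ½ × 70.7381 × 74.275 = €2627.04 thousand.

€2627.04 thousand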